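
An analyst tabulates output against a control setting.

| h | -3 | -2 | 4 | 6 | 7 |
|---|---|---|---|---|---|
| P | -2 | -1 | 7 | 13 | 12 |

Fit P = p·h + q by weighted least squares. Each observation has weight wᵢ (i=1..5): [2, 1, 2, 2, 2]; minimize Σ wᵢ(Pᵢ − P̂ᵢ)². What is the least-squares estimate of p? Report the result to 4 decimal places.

p = 1.5015

From the data, Σwᵢ·h·h = 224, Σwᵢ·h = 26, Σwᵢ·1 = 9.
For MᵀWP: Σwᵢ·h·P = 394, Σwᵢ·P = 59.
Normal equations: [[224, 26]; [26, 9]]·[p, q]ᵀ = [394, 59]ᵀ.
Determinant 224·9 − 26² = 1340.
p = (394·9 − 26·59)/1340 = 503/335; q = (224·59 − 26·394)/1340 = 743/335.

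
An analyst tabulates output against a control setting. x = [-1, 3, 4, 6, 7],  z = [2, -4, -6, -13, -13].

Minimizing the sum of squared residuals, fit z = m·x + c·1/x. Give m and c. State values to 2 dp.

The normal equations are: 111·m + 5·c = -207;  5·m + (8621/7056)·c = -62/7.
(Σx·x = 111, Σx·1/x = 5, Σ1/x·1/x = 8621/7056, Σx·z = -207, Σ1/x·z = -62/7.)
Eliminating c: (8621/7056)·(row 1) − 5·(row 2) gives (260177/2352)·m = (8621/7056)·(-207) − 5·(-62/7) = -163563/784, so m = -490689/260177.
Then c = ((-62/7) − 5·(-490689/260177))/(8621/7056) = 121968/260177.

m = -1.89, c = 0.47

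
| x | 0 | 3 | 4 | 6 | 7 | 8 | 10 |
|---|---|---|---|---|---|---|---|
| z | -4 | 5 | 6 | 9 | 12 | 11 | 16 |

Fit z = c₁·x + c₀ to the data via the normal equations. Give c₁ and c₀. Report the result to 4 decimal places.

AᵀA·[c₁, c₀]ᵀ = Aᵀz reads: 274·c₁ + 38·c₀ = 425;  38·c₁ + 7·c₀ = 55.
Δ = 274·7 − 38² = 474.
c₁ = (425·7 − 38·55)/474 = 295/158; c₀ = (274·55 − 38·425)/474 = -180/79.

c₁ = 1.8671, c₀ = -2.2785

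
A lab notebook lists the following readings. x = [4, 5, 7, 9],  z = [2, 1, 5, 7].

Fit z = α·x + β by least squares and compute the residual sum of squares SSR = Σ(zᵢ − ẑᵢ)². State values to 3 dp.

From the data, Σx·x = 171, Σx = 25, Σ1 = 4.
Right-hand side: Σx·z = 111, Σz = 15.
Eliminating β: 4·(row 1) − 25·(row 2) gives 59·α = 4·111 − 25·15 = 69, so α = 69/59.
Then β = (15 − 25·(69/59))/4 = -210/59.
Residuals: 52/59, -76/59, 22/59, 2/59; SSR = 152/59.

SSR = 2.576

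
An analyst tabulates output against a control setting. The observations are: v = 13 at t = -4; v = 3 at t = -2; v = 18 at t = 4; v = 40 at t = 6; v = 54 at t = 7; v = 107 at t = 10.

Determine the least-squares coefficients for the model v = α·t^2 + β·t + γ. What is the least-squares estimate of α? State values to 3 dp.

XᵀX·[α, β, γ]ᵀ = Xᵀv reads: 14225·α + 1551·β + 221·γ = 15294;  1551·α + 221·β + 21·γ = 1702;  221·α + 21·β + 6·γ = 235.
(Σt^2·t^2 = 14225, Σt^2·t = 1551, Σt^2 = 221, Σt·t = 221, Σt = 21, Σ1 = 6, Σt^2·v = 15294, Σt·v = 1702, Σv = 235.)
Row-reducing yields α = 177191/175804, β = 571309/879020, γ = -101987/439510.

α = 1.008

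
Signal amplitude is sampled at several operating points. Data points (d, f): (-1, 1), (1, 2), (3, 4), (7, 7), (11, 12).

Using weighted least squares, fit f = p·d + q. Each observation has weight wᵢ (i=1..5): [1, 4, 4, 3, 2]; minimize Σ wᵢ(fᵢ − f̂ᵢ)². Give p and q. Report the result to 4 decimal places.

p = 0.9277, q = 1.1566

Forming MᵀWM = [[430, 58]; [58, 14]] and MᵀWf = [466, 70]ᵀ gives MᵀWM·[p, q]ᵀ = MᵀWf.
Δ = 430·14 − 58² = 2656.
p = (466·14 − 58·70)/2656 = 77/83; q = (430·70 − 58·466)/2656 = 96/83.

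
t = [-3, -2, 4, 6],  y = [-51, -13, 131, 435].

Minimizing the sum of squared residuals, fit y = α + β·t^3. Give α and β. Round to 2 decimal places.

Sums needed: Σ1 = 4, Σt^3 = 245, Σt^3·t^3 = 51545.
For Xᵀy: Σy = 502, Σt^3·y = 103825.
So XᵀX·[α, β]ᵀ = Xᵀy: [[4, 245]; [245, 51545]]·[α, β]ᵀ = [502, 103825]ᵀ.
Δ = 4·51545 − 245² = 146155.
α = (502·51545 − 245·103825)/146155 = 3; β = (4·103825 − 245·502)/146155 = 2.

α = 3.00, β = 2.00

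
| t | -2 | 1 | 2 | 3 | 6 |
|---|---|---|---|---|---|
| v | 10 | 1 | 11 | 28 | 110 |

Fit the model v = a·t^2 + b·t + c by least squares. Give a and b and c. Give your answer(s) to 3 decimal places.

Sums needed: Σt^2·t^2 = 1410, Σt^2·t = 244, Σt^2 = 54, Σt·t = 54, Σt = 10, Σ1 = 5.
And Σt^2·v = 4297, Σt·v = 747, Σv = 160.
Normal equations: [[1410, 244, 54]; [244, 54, 10]; [54, 10, 5]]·[a, b, c]ᵀ = [4297, 747, 160]ᵀ.
Row-reducing yields a = 615/202, b = 1307/3434, c = -2820/1717.

a = 3.045, b = 0.381, c = -1.642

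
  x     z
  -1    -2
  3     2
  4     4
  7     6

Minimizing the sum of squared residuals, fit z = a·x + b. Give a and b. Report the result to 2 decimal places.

With design matrix M, MᵀM = [[75, 13]; [13, 4]] and Mᵀz = [66, 10]ᵀ.
Eliminating b: 4·(row 1) − 13·(row 2) gives 131·a = 4·66 − 13·10 = 134, so a = 134/131.
Then b = (10 − 13·(134/131))/4 = -108/131.

a = 1.02, b = -0.82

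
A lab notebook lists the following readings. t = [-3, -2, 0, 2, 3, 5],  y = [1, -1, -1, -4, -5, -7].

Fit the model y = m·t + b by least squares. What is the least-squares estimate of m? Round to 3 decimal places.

m = -0.957

Forming MᵀM = [[51, 5]; [5, 6]] and Mᵀy = [-59, -17]ᵀ gives MᵀM·[m, b]ᵀ = Mᵀy.
Δ = 51·6 − 5² = 281.
m = ((-59)·6 − 5·(-17))/281 = -269/281; b = (51·(-17) − 5·(-59))/281 = -572/281.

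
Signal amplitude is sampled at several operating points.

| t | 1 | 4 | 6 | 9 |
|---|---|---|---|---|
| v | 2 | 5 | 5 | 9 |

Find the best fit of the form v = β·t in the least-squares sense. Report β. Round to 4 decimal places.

Forming MᵀM = [[134]] and Mᵀv = [133]ᵀ gives MᵀM·[β]ᵀ = Mᵀv.
β = 133/134 = 0.992537.

β = 0.9925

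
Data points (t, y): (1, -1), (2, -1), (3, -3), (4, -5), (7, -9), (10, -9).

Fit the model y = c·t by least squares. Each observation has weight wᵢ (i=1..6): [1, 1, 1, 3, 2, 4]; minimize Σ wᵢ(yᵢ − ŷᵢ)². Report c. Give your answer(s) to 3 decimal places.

c = -0.996

Forming MᵀWM = [[560]] and MᵀWy = [-558]ᵀ gives MᵀWM·[c]ᵀ = MᵀWy.
Hence c = -558 / 560 ≈ -0.996429.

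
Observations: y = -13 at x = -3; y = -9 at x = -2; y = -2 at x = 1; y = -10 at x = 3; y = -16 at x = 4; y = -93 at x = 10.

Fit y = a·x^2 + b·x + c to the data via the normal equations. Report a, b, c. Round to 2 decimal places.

Entries of AᵀA: Σx^2·x^2 = 10435, Σx^2·x = 1057, Σx^2 = 139, Σx·x = 139, Σx = 13, Σ1 = 6.
Moment sums: Σx^2·y = -9801, Σx·y = -969, Σy = -143.
AᵀA·[a, b, c]ᵀ = Aᵀy becomes [[10435, 1057, 139]; [1057, 139, 13]; [139, 13, 6]]·[a, b, c]ᵀ = [-9801, -969, -143]ᵀ.
Row-reducing yields a = -44177/45672, b = 29639/45672, c = -10775/3806.

a = -0.97, b = 0.65, c = -2.83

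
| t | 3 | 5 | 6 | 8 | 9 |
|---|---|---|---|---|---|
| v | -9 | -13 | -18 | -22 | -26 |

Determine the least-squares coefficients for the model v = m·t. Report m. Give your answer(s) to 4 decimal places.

m = -2.8372

Forming AᵀA = [[215]] and Aᵀv = [-610]ᵀ gives AᵀA·[m]ᵀ = Aᵀv.
Hence m = -610 / 215 ≈ -2.83721.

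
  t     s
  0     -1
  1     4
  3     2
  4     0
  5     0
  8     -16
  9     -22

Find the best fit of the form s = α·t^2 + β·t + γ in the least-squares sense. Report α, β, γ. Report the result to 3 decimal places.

α = -0.556, β = 2.504, γ = 0.113

Forming MᵀM = [[11620, 1458, 196]; [1458, 196, 30]; [196, 30, 7]] and Mᵀs = [-2784, -316, -33]ᵀ gives MᵀM·[α, β, γ]ᵀ = Mᵀs.
Row-reducing yields α = -1461/2629, β = 6584/2629, γ = 27/239.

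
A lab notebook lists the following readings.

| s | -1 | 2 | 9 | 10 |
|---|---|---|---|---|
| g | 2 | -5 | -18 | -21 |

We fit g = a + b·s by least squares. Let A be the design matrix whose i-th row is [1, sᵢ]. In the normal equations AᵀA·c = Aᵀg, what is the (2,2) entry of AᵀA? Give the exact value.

186

Row 2 ↔ basis s, column 2 ↔ basis s, so (AᵀA)_{2,2} = Σᵢ (s)·(s) = (-1)·(-1) + (2)·(2) + (9)·(9) + (10)·(10) = 186.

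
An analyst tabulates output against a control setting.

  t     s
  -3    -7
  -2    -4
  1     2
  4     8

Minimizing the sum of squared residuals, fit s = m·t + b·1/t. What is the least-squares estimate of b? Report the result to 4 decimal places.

b = -0.0749

From the data, Σt·t = 30, Σt·1/t = 4, Σ1/t·1/t = 205/144.
Right-hand side: Σt·s = 63, Σ1/t·s = 25/3.
Determinant 30·(205/144) − 4² = 641/24.
m = (63·(205/144) − 4·(25/3))/(641/24) = 2705/1282; b = (30·(25/3) − 4·63)/(641/24) = -48/641.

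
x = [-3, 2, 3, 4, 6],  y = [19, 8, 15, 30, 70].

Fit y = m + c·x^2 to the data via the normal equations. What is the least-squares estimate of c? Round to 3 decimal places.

Entries of MᵀM: Σ1 = 5, Σx^2 = 74, Σx^2·x^2 = 1730.
And Σy = 142, Σx^2·y = 3338.
MᵀM·[m, c]ᵀ = Mᵀy becomes [[5, 74]; [74, 1730]]·[m, c]ᵀ = [142, 3338]ᵀ.
Eliminating c: 1730·(row 1) − 74·(row 2) gives 3174·m = 1730·142 − 74·3338 = -1352, so m = -676/1587.
Then c = (3338 − 74·(-676/1587))/1730 = 3091/1587.

c = 1.948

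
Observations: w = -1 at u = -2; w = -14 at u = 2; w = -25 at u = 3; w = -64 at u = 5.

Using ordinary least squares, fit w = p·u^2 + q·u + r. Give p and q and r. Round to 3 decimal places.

p = -1.980, q = -3.014, r = 0.818

Sums needed: Σu^2·u^2 = 738, Σu^2·u = 152, Σu^2 = 42, Σu·u = 42, Σu = 8, Σ1 = 4.
For Aᵀw: Σu^2·w = -1885, Σu·w = -421, Σw = -104.
Normal equations: [[738, 152, 42]; [152, 42, 8]; [42, 8, 4]]·[p, q, r]ᵀ = [-1885, -421, -104]ᵀ.
Row-reducing yields p = -3067/1549, q = -9337/3098, r = 2533/3098.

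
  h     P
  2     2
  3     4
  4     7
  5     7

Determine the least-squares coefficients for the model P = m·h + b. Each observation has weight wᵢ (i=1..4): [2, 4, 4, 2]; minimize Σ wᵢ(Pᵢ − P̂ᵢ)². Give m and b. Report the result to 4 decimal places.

The normal equations are: 158·m + 42·b = 238;  42·m + 12·b = 62.
Determinant 158·12 − 42² = 132.
m = (238·12 − 42·62)/132 = 21/11; b = (158·62 − 42·238)/132 = -50/33.

m = 1.9091, b = -1.5152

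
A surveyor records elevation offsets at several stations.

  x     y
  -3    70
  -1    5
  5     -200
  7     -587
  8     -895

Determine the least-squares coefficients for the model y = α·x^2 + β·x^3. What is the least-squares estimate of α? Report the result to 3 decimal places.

α = 1.906

The normal system MᵀM·[α, β]ᵀ = Mᵀy is [[7204, 52456]; [52456, 396148]]·[α, β]ᵀ = [-90408, -686476]ᵀ.
Determinant 7204·396148 − 52456² = 102218256.
α = ((-90408)·396148 − 52456·(-686476))/102218256 = 12177292/6388641; β = (7204·(-686476) − 52456·(-90408))/102218256 = -12683191/6388641.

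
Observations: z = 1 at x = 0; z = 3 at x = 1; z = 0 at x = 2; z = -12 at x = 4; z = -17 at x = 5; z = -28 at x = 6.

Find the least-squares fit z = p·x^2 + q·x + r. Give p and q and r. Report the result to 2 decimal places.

Forming MᵀM = [[2194, 414, 82]; [414, 82, 18]; [82, 18, 6]] and Mᵀz = [-1622, -298, -53]ᵀ gives MᵀM·[p, q, r]ᵀ = Mᵀz.
Row-reducing yields p = -191/196, q = 173/196, r = 90/49.

p = -0.97, q = 0.88, r = 1.84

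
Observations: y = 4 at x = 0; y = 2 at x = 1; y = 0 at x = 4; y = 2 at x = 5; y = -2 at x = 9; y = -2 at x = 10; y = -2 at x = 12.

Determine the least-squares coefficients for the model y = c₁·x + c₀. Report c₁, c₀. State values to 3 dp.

The normal equations are: 367·c₁ + 41·c₀ = -50;  41·c₁ + 7·c₀ = 2.
(Σx·x = 367, Σx = 41, Σ1 = 7, Σx·y = -50, Σy = 2.)
Eliminating c₀: 7·(row 1) − 41·(row 2) gives 888·c₁ = 7·(-50) − 41·2 = -432, so c₁ = -18/37.
Then c₀ = (2 − 41·(-18/37))/7 = 116/37.

c₁ = -0.486, c₀ = 3.135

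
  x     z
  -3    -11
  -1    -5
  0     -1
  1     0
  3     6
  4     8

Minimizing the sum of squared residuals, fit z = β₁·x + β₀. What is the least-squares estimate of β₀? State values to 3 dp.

β₀ = -2.300

Compute the Gram sums: Σx·x = 36, Σx = 4, Σ1 = 6.
Moment sums: Σx·z = 88, Σz = -3.
MᵀM·[β₁, β₀]ᵀ = Mᵀz becomes [[36, 4]; [4, 6]]·[β₁, β₀]ᵀ = [88, -3]ᵀ.
Δ = 36·6 − 4² = 200.
β₁ = (88·6 − 4·(-3))/200 = 27/10; β₀ = (36·(-3) − 4·88)/200 = -23/10.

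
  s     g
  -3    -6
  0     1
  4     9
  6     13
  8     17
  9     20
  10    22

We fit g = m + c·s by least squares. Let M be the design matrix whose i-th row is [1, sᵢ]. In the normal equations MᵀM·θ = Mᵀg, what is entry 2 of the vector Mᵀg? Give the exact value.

Entry 2 ↔ basis s, so (Mᵀg)_{2} = Σᵢ (s)·gᵢ = (-3)·(-6) + (0)·(1) + (4)·(9) + (6)·(13) + (8)·(17) + (9)·(20) + (10)·(22) = 668.

668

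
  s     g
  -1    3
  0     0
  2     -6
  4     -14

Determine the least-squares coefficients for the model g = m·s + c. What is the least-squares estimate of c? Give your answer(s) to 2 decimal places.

c = -0.03

The normal equations are: 21·m + 5·c = -71;  5·m + 4·c = -17.
(Σs·s = 21, Σs = 5, Σ1 = 4, Σs·g = -71, Σg = -17.)
Eliminating c: 4·(row 1) − 5·(row 2) gives 59·m = 4·(-71) − 5·(-17) = -199, so m = -199/59.
Then c = ((-17) − 5·(-199/59))/4 = -2/59.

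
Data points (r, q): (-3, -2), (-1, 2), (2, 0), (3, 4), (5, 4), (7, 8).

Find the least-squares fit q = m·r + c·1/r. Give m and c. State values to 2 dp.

m = 1.15, c = -3.23

AᵀA·[m, c]ᵀ = Aᵀq reads: 97·m + 6·c = 92;  6·m + (67589/44100)·c = 68/35.
Δ = 97·(67589/44100) − 6² = 4968533/44100.
m = (92·(67589/44100) − 6·(68/35))/(4968533/44100) = 5704108/4968533; c = (97·(68/35) − 6·92)/(4968533/44100) = -16032240/4968533.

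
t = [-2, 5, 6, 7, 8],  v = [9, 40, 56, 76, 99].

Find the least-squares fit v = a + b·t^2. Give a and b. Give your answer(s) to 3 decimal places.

The normal system XᵀX·[a, b]ᵀ = Xᵀv is [[5, 178]; [178, 8434]]·[a, b]ᵀ = [280, 13112]ᵀ.
det = 5·8434 − 178² = 10486.
a = (280·8434 − 178·13112)/10486 = 13792/5243; b = (5·13112 − 178·280)/10486 = 7860/5243.

a = 2.631, b = 1.499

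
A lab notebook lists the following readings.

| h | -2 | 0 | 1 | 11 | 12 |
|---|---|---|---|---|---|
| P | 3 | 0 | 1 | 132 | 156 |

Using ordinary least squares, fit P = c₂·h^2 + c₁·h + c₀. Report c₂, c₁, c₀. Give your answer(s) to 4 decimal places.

The normal system XᵀX·[c₂, c₁, c₀]ᵀ = XᵀP is [[35394, 3052, 270]; [3052, 270, 22]; [270, 22, 5]]·[c₂, c₁, c₀]ᵀ = [38449, 3319, 292]ᵀ.
Solving the 3×3 system (Gaussian elimination) gives c₂ = 341501/326222, c₁ = 156137/326222, c₀ = -38346/163111.

c₂ = 1.0468, c₁ = 0.4786, c₀ = -0.2351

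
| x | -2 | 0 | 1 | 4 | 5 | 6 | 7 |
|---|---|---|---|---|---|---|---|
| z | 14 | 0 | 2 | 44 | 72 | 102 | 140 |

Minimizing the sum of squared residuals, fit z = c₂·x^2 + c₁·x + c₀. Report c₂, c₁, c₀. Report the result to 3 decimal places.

From the data, Σx^2·x^2 = 4595, Σx^2·x = 741, Σx^2 = 131, Σx·x = 131, Σx = 21, Σ1 = 7.
And Σx^2·z = 13094, Σx·z = 2102, Σz = 374.
So AᵀA·[c₂, c₁, c₀]ᵀ = Aᵀz: [[4595, 741, 131]; [741, 131, 21]; [131, 21, 7]]·[c₂, c₁, c₀]ᵀ = [13094, 2102, 374]ᵀ.
Row-reducing yields c₂ = 32117/10784, c₁ = -8947/10784, c₀ = 123/674.

c₂ = 2.978, c₁ = -0.830, c₀ = 0.182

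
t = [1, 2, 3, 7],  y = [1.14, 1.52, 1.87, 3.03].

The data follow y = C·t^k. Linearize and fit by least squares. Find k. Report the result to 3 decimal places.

k = 0.505

Let Y = ln y. Fitting Y = k·ln t + ln C by least squares:
Σln t = 3.7377, Σ(ln t)² = 5.4740, Σln y = 2.2842, Σln t·ln y = 3.1351.
Equations: 5.4740·k + 3.7377·ln C = 3.1351;  3.7377·k + 4·ln C = 2.2842.
Solving (det = 7.9257): k = 0.50500, ln C = 0.09918.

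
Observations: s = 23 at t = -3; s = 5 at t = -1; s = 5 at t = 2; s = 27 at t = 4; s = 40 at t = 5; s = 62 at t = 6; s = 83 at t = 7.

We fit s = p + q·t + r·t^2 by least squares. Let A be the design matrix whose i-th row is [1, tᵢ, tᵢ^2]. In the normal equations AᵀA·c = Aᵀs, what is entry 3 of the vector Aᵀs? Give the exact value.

7963

Entry 3 ↔ basis t^2, so (Aᵀs)_{3} = Σᵢ (t^2)·sᵢ = (9)·(23) + (1)·(5) + (4)·(5) + (16)·(27) + (25)·(40) + (36)·(62) + (49)·(83) = 7963.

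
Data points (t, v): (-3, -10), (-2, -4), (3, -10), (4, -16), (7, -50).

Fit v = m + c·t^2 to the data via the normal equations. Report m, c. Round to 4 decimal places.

m = -0.4051, c = -1.0112

The normal equations are: 5·m + 87·c = -90;  87·m + 2835·c = -2902.
(Σ1 = 5, Σt^2 = 87, Σt^2·t^2 = 2835, Σv = -90, Σt^2·v = -2902.)
det = 5·2835 − 87² = 6606.
m = ((-90)·2835 − 87·(-2902))/6606 = -446/1101; c = (5·(-2902) − 87·(-90))/6606 = -3340/3303.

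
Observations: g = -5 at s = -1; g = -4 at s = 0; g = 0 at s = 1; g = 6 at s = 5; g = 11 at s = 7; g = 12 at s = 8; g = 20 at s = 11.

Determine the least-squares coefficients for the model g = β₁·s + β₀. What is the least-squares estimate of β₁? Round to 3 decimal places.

With design matrix M, MᵀM = [[261, 31]; [31, 7]] and Mᵀg = [428, 40]ᵀ.
det = 261·7 − 31² = 866.
β₁ = (428·7 − 31·40)/866 = 878/433; β₀ = (261·40 − 31·428)/866 = -1414/433.

β₁ = 2.028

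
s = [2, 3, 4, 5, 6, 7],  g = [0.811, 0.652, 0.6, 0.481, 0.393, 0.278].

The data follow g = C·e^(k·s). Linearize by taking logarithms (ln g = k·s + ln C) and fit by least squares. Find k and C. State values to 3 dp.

Linearized form: ln g = k·s + ln C. From the 6 transformed points,
Σs = 27.0000, Σ(s)² = 139.0000, Σln g = -4.0940, Σs·ln g = -21.9695.
Normal system: [[139.0000, 27.0000]; [27.0000, 6]]·[k, ln C]ᵀ = [-21.9695, -4.0940]ᵀ.
Slope k = (n·Σs·ln g − Σs·Σln g)/(n·Σ(s)² − (Σs)²) = (6·-21.9695 − 27.0000·-4.0940)/105.0000 = -0.20266; ln C = (Σln g − k·Σs)/n = 0.22963, so C = exp(0.22963) = 1.25813.

k = -0.203, C = 1.258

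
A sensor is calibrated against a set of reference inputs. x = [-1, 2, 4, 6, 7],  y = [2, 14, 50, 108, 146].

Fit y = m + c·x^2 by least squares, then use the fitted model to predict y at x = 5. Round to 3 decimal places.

ŷ = 75.284

Compute the Gram sums: Σ1 = 5, Σx^2 = 106, Σx^2·x^2 = 3970.
For Mᵀy: Σy = 320, Σx^2·y = 11900.
Normal equations: [[5, 106]; [106, 3970]]·[m, c]ᵀ = [320, 11900]ᵀ.
Eliminating c: 3970·(row 1) − 106·(row 2) gives 8614·m = 3970·320 − 106·11900 = 9000, so m = 4500/4307.
Then c = (11900 − 106·(4500/4307))/3970 = 12790/4307.
At x = 5: ŷ = (4500/4307)·(1) + (12790/4307)·(25) = 324250/4307.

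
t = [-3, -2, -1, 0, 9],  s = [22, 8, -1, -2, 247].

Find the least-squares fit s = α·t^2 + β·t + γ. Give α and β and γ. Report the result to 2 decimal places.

α = 2.99, β = 0.84, γ = -2.45

Normal-equation sums: Σt^2·t^2 = 6659, Σt^2·t = 693, Σt^2 = 95, Σt·t = 95, Σt = 3, Σ1 = 5.
Moment sums: Σt^2·s = 20236, Σt·s = 2142, Σs = 274.
Solving the 3×3 system (Gaussian elimination) gives α = 59601/19957, β = 16746/19957, γ = -48823/19957.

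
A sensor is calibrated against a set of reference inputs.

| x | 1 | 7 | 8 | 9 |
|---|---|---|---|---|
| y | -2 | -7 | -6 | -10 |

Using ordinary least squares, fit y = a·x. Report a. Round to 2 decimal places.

From the data, Σx·x = 195.
And Σx·y = -189.
So MᵀM·[a]ᵀ = Mᵀy: [[195]]·[a]ᵀ = [-189]ᵀ.
a = (-189)/195 = -0.969231.

a = -0.97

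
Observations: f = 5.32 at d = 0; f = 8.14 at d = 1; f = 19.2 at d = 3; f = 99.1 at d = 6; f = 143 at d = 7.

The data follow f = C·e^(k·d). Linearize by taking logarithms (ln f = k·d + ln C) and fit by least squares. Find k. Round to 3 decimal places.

Linearized form: ln f = k·d + ln C. From the 5 transformed points,
Sums: Σd = 17.0000, Σ(d)² = 95.0000, Σln f = 16.2821, Σd·ln f = 73.2782.
Normal system: [[95.0000, 17.0000]; [17.0000, 5]]·[k, ln C]ᵀ = [73.2782, 16.2821]ᵀ.
Slope k = (n·Σd·ln f − Σd·Σln f)/(n·Σ(d)² − (Σd)²) = (5·73.2782 − 17.0000·16.2821)/186.0000 = 0.48169; ln C = (Σln f − k·Σd)/n = 1.61868.

k = 0.482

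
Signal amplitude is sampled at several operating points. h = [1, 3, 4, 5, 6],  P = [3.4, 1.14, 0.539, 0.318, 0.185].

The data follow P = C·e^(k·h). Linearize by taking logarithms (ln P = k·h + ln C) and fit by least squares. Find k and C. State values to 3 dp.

Linearized form: ln P = k·h + ln C. From the 5 transformed points,
Σh = 19.0000, Σ(h)² = 87.0000, Σln P = -2.0963, Σh·ln P = -16.7082.
Equations: 87.0000·k + 19.0000·ln C = -16.7082;  19.0000·k + 5·ln C = -2.0963.
Slope k = (n·Σh·ln P − Σh·Σln P)/(n·Σ(h)² − (Σh)²) = (5·-16.7082 − 19.0000·-2.0963)/74.0000 = -0.59068; ln C = (Σln P − k·Σh)/n = 1.82533, so C = exp(1.82533) = 6.20485.

k = -0.591, C = 6.205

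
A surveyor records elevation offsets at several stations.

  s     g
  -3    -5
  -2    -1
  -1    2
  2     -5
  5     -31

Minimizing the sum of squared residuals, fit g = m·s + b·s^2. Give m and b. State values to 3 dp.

m = -1.304, b = -0.968

Compute the Gram sums: Σs·s = 43, Σs·s^2 = 97, Σs^2·s^2 = 739.
For Mᵀg: Σs·g = -150, Σs^2·g = -842.
Normal equations: [[43, 97]; [97, 739]]·[m, b]ᵀ = [-150, -842]ᵀ.
Eliminating b: 739·(row 1) − 97·(row 2) gives 22368·m = 739·(-150) − 97·(-842) = -29176, so m = -3647/2796.
Then b = ((-842) − 97·(-3647/2796))/739 = -2707/2796.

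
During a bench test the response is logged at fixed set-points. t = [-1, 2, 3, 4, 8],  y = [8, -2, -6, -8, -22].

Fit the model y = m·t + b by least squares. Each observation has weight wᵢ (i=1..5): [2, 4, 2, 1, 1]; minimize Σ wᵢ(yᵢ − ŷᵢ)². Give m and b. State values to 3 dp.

Forming AᵀWA = [[116, 24]; [24, 10]] and AᵀWy = [-276, -34]ᵀ gives AᵀWA·[m, b]ᵀ = AᵀWy.
Δ = 116·10 − 24² = 584.
m = ((-276)·10 − 24·(-34))/584 = -243/73; b = (116·(-34) − 24·(-276))/584 = 335/73.

m = -3.329, b = 4.589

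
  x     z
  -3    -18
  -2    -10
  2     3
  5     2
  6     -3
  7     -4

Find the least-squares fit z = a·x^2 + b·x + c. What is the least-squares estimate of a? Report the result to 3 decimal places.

Entries of AᵀA: Σx^2·x^2 = 4435, Σx^2·x = 657, Σx^2 = 127, Σx·x = 127, Σx = 15, Σ1 = 6.
Moment sums: Σx^2·z = -444, Σx·z = 44, Σz = -30.
AᵀA·[a, b, c]ᵀ = Aᵀz becomes [[4435, 657, 127]; [657, 127, 15]; [127, 15, 6]]·[a, b, c]ᵀ = [-444, 44, -30]ᵀ.
Inverting the 3×3 Gram matrix, [a, b, c]ᵀ = [-34959/61622, 214543/61622, -52251/30811]ᵀ.

a = -0.567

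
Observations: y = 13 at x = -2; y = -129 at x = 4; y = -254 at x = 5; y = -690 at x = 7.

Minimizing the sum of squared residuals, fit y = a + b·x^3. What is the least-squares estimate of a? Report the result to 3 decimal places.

a = -2.353

Sums needed: Σ1 = 4, Σx^3 = 524, Σx^3·x^3 = 137434.
And Σy = -1060, Σx^3·y = -276780.
So MᵀM·[a, b]ᵀ = Mᵀy: [[4, 524]; [524, 137434]]·[a, b]ᵀ = [-1060, -276780]ᵀ.
Δ = 4·137434 − 524² = 275160.
a = ((-1060)·137434 − 524·(-276780))/275160 = -16183/6879; b = (4·(-276780) − 524·(-1060))/275160 = -13792/6879.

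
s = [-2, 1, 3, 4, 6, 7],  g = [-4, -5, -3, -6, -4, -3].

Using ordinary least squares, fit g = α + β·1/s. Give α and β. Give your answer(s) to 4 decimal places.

The normal system XᵀX·[α, β]ᵀ = Xᵀg is [[6, 39/28]; [39/28, 10385/7056]]·[α, β]ᵀ = [-25, -277/42]ᵀ.
det = 6·(10385/7056) − (39/28)² = 16207/2352.
α = ((-25)·(10385/7056) − (39/28)·(-277/42))/(16207/2352) = -10253/2559; β = (6·(-277/42) − (39/28)·(-25))/(16207/2352) = -588/853.

α = -4.0066, β = -0.6893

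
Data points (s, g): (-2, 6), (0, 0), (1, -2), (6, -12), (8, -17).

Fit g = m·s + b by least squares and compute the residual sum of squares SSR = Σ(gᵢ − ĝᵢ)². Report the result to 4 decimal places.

The normal equations are: 105·m + 13·b = -222;  13·m + 5·b = -25.
Eliminating b: 5·(row 1) − 13·(row 2) gives 356·m = 5·(-222) − 13·(-25) = -785, so m = -785/356.
Then b = ((-25) − 13·(-785/356))/5 = 261/356.
Residuals: 305/356, -261/356, -47/89, 177/356, -33/356; SSR = 643/356.

SSR = 1.8062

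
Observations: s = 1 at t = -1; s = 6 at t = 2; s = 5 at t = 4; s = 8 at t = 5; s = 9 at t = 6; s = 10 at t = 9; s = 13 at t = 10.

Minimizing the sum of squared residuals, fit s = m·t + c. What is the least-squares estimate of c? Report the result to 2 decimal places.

c = 2.60

Forming AᵀA = [[263, 35]; [35, 7]] and Aᵀs = [345, 52]ᵀ gives AᵀA·[m, c]ᵀ = Aᵀs.
Determinant 263·7 − 35² = 616.
m = (345·7 − 35·52)/616 = 85/88; c = (263·52 − 35·345)/616 = 1601/616.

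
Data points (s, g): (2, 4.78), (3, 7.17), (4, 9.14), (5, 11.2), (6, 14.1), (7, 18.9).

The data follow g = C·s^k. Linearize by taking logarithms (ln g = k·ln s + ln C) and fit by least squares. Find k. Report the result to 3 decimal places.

With ln gᵢ as the transformed response and ln sᵢ as the regressor:
Over the data: Σln s = 8.5252, Σ(ln s)² = 13.1965, Σln g = 13.7483, Σln s·ln g = 20.6649.
Normal system: [[13.1965, 8.5252]; [8.5252, 6]]·[k, ln C]ᵀ = [20.6649, 13.7483]ᵀ.
Δ = 13.1965·6 − (8.5252)² = 6.5005; k = (20.6649·6 − 8.5252·13.7483)/6.5005 = 1.04348, ln C = (13.1965·13.7483 − 8.5252·20.6649)/6.5005 = 0.80874.

k = 1.043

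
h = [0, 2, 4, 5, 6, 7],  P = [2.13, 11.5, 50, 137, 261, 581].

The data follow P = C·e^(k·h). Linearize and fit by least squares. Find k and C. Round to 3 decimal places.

k = 0.801, C = 2.202

Linearized form: ln P = k·h + ln C. From the 6 transformed points,
AᵀA = [[130.0000, 24.0000]; [24.0000, 6]], rhs = [123.0731, 23.9597]ᵀ  (here Σh = 24.0000, Σ(h)² = 130.0000, Σln P = 23.9597, Σh·ln P = 123.0731).
Slope k = (n·Σh·ln P − Σh·Σln P)/(n·Σ(h)² − (Σh)²) = (6·123.0731 − 24.0000·23.9597)/204.0000 = 0.80100; ln C = (Σln P − k·Σh)/n = 0.78928, so C = exp(0.78928) = 2.20181.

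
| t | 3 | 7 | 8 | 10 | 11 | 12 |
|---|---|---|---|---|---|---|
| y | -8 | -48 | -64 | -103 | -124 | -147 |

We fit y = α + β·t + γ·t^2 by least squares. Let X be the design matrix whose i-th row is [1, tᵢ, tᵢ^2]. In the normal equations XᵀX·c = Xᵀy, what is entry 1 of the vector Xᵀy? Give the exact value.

Entry 1 ↔ basis 1, so (Xᵀy)_{1} = Σᵢ yᵢ = (1)·(-8) + (1)·(-48) + (1)·(-64) + (1)·(-103) + (1)·(-124) + (1)·(-147) = -494.

-494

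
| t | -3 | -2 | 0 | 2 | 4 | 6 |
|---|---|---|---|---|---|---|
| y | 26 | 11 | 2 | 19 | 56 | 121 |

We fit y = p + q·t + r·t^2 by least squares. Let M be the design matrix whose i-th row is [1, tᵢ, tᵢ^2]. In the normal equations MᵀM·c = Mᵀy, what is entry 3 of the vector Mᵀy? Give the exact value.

Entry 3 ↔ basis t^2, so (Mᵀy)_{3} = Σᵢ (t^2)·yᵢ = (9)·(26) + (4)·(11) + (0)·(2) + (4)·(19) + (16)·(56) + (36)·(121) = 5606.

5606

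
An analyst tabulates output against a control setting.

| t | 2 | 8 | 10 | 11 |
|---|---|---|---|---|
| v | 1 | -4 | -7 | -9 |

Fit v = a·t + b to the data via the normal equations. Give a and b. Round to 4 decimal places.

a = -1.0615, b = 3.4769

From the data, Σt·t = 289, Σt = 31, Σ1 = 4.
For Mᵀv: Σt·v = -199, Σv = -19.
Determinant 289·4 − 31² = 195.
a = ((-199)·4 − 31·(-19))/195 = -69/65; b = (289·(-19) − 31·(-199))/195 = 226/65.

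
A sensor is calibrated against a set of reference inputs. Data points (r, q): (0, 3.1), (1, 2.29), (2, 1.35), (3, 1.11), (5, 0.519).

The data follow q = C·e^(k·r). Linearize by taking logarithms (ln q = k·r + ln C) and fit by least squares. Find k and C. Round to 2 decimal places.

Let Y = ln q. Fitting Y = k·r + ln C by least squares:
AᵀA = [[39.0000, 11.0000]; [11.0000, 5]], rhs = [-1.5374, 1.7086]ᵀ  (here Σr = 11.0000, Σ(r)² = 39.0000, Σln q = 1.7086, Σr·ln q = -1.5374).
Solving (det = 74.0000): k = -0.35786, ln C = 1.12900, so C = exp(1.12900) = 3.09255.

k = -0.36, C = 3.09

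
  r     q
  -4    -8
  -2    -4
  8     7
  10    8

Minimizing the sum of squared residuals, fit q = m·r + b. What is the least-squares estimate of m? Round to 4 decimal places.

Compute the Gram sums: Σr·r = 184, Σr = 12, Σ1 = 4.
Moment sums: Σr·q = 176, Σq = 3.
Determinant 184·4 − 12² = 592.
m = (176·4 − 12·3)/592 = 167/148; b = (184·3 − 12·176)/592 = -195/74.

m = 1.1284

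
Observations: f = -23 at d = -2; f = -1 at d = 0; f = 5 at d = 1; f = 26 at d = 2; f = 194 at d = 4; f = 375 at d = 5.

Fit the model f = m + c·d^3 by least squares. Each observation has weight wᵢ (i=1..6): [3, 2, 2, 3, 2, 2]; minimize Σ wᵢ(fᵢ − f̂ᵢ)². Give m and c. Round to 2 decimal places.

Compute the Gram sums: Σwᵢ·1 = 14, Σwᵢ·d^3 = 380, Σwᵢ·d^3·d^3 = 39828.
And Σwᵢ·f = 1155, Σwᵢ·d^3·f = 119768.
AᵀWA·[m, c]ᵀ = AᵀWf becomes [[14, 380]; [380, 39828]]·[m, c]ᵀ = [1155, 119768]ᵀ.
Δ = 14·39828 − 380² = 413192.
m = (1155·39828 − 380·119768)/413192 = 122375/103298; c = (14·119768 − 380·1155)/413192 = 309463/103298.

m = 1.18, c = 3.00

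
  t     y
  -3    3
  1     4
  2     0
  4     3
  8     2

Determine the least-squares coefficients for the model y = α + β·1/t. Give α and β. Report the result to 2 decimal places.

The normal equations are: 5·α + (37/24)·β = 12;  (37/24)·α + (829/576)·β = 4.
(Σ1 = 5, Σ1/t = 37/24, Σ1/t·1/t = 829/576, Σy = 12, Σ1/t·y = 4.)
Eliminating β: (829/576)·(row 1) − (37/24)·(row 2) gives (347/72)·α = (829/576)·12 − (37/24)·4 = 533/48, so α = 1599/694.
Then β = (4 − (37/24)·(1599/694))/(829/576) = 108/347.

α = 2.30, β = 0.31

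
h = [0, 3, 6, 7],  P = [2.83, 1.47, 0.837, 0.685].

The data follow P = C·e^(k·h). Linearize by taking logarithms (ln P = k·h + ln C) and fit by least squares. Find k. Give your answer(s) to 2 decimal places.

k = -0.20

Linearized form: ln P = k·h + ln C. From the 4 transformed points,
AᵀA = [[94.0000, 16.0000]; [16.0000, 4]], rhs = [-2.5602, 0.8693]ᵀ  (here Σh = 16.0000, Σ(h)² = 94.0000, Σln P = 0.8693, Σh·ln P = -2.5602).
Δ = 94.0000·4 − (16.0000)² = 120.0000; k = (-2.5602·4 − 16.0000·0.8693)/120.0000 = -0.20124, ln C = (94.0000·0.8693 − 16.0000·-2.5602)/120.0000 = 1.02228.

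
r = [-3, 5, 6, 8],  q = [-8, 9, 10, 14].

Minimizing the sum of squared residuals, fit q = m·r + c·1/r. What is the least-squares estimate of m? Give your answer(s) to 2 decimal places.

m = 1.52

From the data, Σr·r = 134, Σr·1/r = 4, Σ1/r·1/r = 2801/14400.
Moment sums: Σr·q = 241, Σ1/r·q = 473/60.
So XᵀX·[m, c]ᵀ = Xᵀq: [[134, 4]; [4, 2801/14400]]·[m, c]ᵀ = [241, 473/60]ᵀ.
Determinant 134·(2801/14400) − 4² = 72467/7200.
m = (241·(2801/14400) − 4·(473/60))/(72467/7200) = 220961/144934; c = (134·(473/60) − 4·241)/(72467/7200) = 665040/72467.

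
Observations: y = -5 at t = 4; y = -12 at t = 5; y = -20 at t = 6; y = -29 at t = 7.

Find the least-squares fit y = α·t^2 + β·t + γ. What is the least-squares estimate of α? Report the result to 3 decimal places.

α = -0.500

Compute the Gram sums: Σt^2·t^2 = 4578, Σt^2·t = 748, Σt^2 = 126, Σt·t = 126, Σt = 22, Σ1 = 4.
Moment sums: Σt^2·y = -2521, Σt·y = -403, Σy = -66.
Normal equations: [[4578, 748, 126]; [748, 126, 22]; [126, 22, 4]]·[α, β, γ]ᵀ = [-2521, -403, -66]ᵀ.
Row-reducing yields α = -1/2, β = -5/2, γ = 13.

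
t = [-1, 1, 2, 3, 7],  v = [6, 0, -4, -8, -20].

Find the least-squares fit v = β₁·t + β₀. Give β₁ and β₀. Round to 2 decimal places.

β₁ = -3.28, β₀ = 2.68

From the data, Σt·t = 64, Σt = 12, Σ1 = 5.
Moment sums: Σt·v = -178, Σv = -26.
Normal equations: [[64, 12]; [12, 5]]·[β₁, β₀]ᵀ = [-178, -26]ᵀ.
Δ = 64·5 − 12² = 176.
β₁ = ((-178)·5 − 12·(-26))/176 = -289/88; β₀ = (64·(-26) − 12·(-178))/176 = 59/22.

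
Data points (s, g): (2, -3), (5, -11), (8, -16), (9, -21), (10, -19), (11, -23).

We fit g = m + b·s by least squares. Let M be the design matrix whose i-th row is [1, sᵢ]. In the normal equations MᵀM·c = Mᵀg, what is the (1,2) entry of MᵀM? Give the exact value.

45

Row 1 ↔ basis 1, column 2 ↔ basis s, so (MᵀM)_{1,2} = Σᵢ s = (1)·(2) + (1)·(5) + (1)·(8) + (1)·(9) + (1)·(10) + (1)·(11) = 45.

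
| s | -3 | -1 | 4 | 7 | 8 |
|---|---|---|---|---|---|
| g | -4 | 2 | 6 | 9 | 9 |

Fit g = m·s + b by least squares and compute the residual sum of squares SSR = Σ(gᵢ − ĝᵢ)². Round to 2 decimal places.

SSR = 8.34

Compute the Gram sums: Σs·s = 139, Σs = 15, Σ1 = 5.
For Aᵀg: Σs·g = 169, Σg = 22.
So AᵀA·[m, b]ᵀ = Aᵀg: [[139, 15]; [15, 5]]·[m, b]ᵀ = [169, 22]ᵀ.
det = 139·5 − 15² = 470.
m = (169·5 − 15·22)/470 = 103/94; b = (139·22 − 15·169)/470 = 523/470.
Residuals: -429/235, 466/235, 237/470, 51/235, -413/470; SSR = 3919/470.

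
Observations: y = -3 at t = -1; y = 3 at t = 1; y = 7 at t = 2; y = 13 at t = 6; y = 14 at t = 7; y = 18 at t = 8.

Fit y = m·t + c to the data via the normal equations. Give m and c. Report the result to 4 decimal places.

Sums needed: Σt·t = 155, Σt = 23, Σ1 = 6.
And Σt·y = 340, Σy = 52.
Δ = 155·6 − 23² = 401.
m = (340·6 − 23·52)/401 = 844/401; c = (155·52 − 23·340)/401 = 240/401.

m = 2.1047, c = 0.5985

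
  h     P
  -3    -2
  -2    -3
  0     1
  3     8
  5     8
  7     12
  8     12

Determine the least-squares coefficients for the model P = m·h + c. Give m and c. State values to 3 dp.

m = 1.437, c = 1.447

AᵀA·[m, c]ᵀ = AᵀP reads: 160·m + 18·c = 256;  18·m + 7·c = 36.
(Σh·h = 160, Σh = 18, Σ1 = 7, Σh·P = 256, ΣP = 36.)
Δ = 160·7 − 18² = 796.
m = (256·7 − 18·36)/796 = 286/199; c = (160·36 − 18·256)/796 = 288/199.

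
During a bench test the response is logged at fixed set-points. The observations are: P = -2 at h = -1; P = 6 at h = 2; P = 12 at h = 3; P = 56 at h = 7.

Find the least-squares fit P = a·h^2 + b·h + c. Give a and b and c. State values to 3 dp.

Normal-equation sums: Σh^2·h^2 = 2499, Σh^2·h = 377, Σh^2 = 63, Σh·h = 63, Σh = 11, Σ1 = 4.
Right-hand side: Σh^2·P = 2874, Σh·P = 442, ΣP = 72.
Normal equations: [[2499, 377, 63]; [377, 63, 11]; [63, 11, 4]]·[a, b, c]ᵀ = [2874, 442, 72]ᵀ.
Solving the 3×3 system (Gaussian elimination) gives a = 3635/3916, b = 6561/3916, c = -27/22.

a = 0.928, b = 1.675, c = -1.227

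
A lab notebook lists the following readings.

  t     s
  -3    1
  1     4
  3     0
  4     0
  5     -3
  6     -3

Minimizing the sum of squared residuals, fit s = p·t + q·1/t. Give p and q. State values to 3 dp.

p = -0.625, q = 4.672

Compute the Gram sums: Σt·t = 96, Σt·1/t = 6, Σ1/t·1/t = 541/400.
And Σt·s = -32, Σ1/t·s = 77/30.
So XᵀX·[p, q]ᵀ = Xᵀs: [[96, 6]; [6, 541/400]]·[p, q]ᵀ = [-32, 77/30]ᵀ.
Determinant 96·(541/400) − 6² = 2346/25.
p = ((-32)·(541/400) − 6·(77/30))/(2346/25) = -489/782; q = (96·(77/30) − 6·(-32))/(2346/25) = 5480/1173.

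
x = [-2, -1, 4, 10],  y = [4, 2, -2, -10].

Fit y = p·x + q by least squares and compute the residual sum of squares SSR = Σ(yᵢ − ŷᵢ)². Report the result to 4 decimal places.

SSR = 1.4766

Forming AᵀA = [[121, 11]; [11, 4]] and Aᵀy = [-118, -6]ᵀ gives AᵀA·[p, q]ᵀ = Aᵀy.
det = 121·4 − 11² = 363.
p = ((-118)·4 − 11·(-6))/363 = -406/363; q = (121·(-6) − 11·(-118))/363 = 52/33.
Residuals: 68/363, -84/121, 326/363, -142/363; SSR = 536/363.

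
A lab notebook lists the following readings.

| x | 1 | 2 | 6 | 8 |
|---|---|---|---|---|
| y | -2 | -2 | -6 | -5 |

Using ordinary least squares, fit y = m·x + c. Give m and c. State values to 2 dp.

Setting ∂/∂m … = 0 gives: 105·m + 17·c = -82;  17·m + 4·c = -15.
(Σx·x = 105, Σx = 17, Σ1 = 4, Σx·y = -82, Σy = -15.)
det = 105·4 − 17² = 131.
m = ((-82)·4 − 17·(-15))/131 = -73/131; c = (105·(-15) − 17·(-82))/131 = -181/131.

m = -0.56, c = -1.38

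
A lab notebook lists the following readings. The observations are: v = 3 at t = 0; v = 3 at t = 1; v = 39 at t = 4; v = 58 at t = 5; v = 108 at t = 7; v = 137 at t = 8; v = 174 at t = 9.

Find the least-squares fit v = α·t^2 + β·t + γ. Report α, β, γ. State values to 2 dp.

Compute the Gram sums: Σt^2·t^2 = 13940, Σt^2·t = 1774, Σt^2 = 236, Σt·t = 236, Σt = 34, Σ1 = 7.
And Σt^2·v = 30231, Σt·v = 3867, Σv = 522.
Row-reducing yields α = 69103/34934, β = 44317/34934, γ = 30033/17467.

α = 1.98, β = 1.27, γ = 1.72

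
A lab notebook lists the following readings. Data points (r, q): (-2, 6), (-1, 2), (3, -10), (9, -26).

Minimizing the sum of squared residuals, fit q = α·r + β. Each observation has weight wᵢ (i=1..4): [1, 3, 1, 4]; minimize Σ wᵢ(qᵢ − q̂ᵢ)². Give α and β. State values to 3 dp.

XᵀWX·[α, β]ᵀ = XᵀWq reads: 340·α + 34·β = -984;  34·α + 9·β = -102.
Δ = 340·9 − 34² = 1904.
α = ((-984)·9 − 34·(-102))/1904 = -1347/476; β = (340·(-102) − 34·(-984))/1904 = -9/14.

α = -2.830, β = -0.643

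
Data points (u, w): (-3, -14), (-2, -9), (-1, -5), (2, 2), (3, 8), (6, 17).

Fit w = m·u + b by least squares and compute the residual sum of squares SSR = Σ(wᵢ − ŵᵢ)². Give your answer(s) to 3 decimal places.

SSR = 6.980

From the data, Σu·u = 63, Σu = 5, Σ1 = 6.
For Mᵀw: Σu·w = 195, Σw = -1.
Normal equations: [[63, 5]; [5, 6]]·[m, b]ᵀ = [195, -1]ᵀ.
det = 63·6 − 5² = 353.
m = (195·6 − 5·(-1))/353 = 1175/353; b = (63·(-1) − 5·195)/353 = -1038/353.
Residuals: -379/353, 211/353, 448/353, -606/353, 337/353, -11/353; SSR = 2464/353.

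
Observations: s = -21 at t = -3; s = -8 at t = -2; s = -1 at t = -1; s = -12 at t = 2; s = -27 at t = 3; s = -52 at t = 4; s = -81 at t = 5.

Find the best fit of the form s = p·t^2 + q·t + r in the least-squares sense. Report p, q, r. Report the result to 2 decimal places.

p = -3.09, q = -1.13, r = 2.44

The normal system XᵀX·[p, q, r]ᵀ = Xᵀs is [[1076, 188, 68]; [188, 68, 8]; [68, 8, 7]]·[p, q, r]ᵀ = [-3370, -638, -202]ᵀ.
Row-reducing yields p = -593/192, q = -217/192, r = 39/16.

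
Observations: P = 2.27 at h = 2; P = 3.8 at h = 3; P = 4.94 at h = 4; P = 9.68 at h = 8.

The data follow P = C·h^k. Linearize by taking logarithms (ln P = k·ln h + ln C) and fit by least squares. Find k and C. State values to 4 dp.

Linearized form: ln P = k·ln h + ln C. From the 4 transformed points,
AᵀA = [[7.9333, 5.2575]; [5.2575, 4]], rhs = [8.9698, 6.0222]ᵀ  (here Σln h = 5.2575, Σ(ln h)² = 7.9333, Σln P = 6.0222, Σln h·ln P = 8.9698).
Solving (det = 4.0919): k = 1.03064, ln C = 0.15090, so C = exp(0.15090) = 1.16288.

k = 1.0306, C = 1.1629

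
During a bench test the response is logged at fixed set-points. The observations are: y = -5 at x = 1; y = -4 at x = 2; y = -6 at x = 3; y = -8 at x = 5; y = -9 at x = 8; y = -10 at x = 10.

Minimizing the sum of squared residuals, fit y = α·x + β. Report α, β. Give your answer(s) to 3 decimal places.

Entries of MᵀM: Σx·x = 203, Σx = 29, Σ1 = 6.
And Σx·y = -243, Σy = -42.
Eliminating β: 6·(row 1) − 29·(row 2) gives 377·α = 6·(-243) − 29·(-42) = -240, so α = -240/377.
Then β = ((-42) − 29·(-240/377))/6 = -51/13.

α = -0.637, β = -3.923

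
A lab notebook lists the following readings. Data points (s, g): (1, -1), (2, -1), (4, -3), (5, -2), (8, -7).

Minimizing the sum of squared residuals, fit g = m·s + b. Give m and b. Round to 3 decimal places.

Entries of XᵀX: Σs·s = 110, Σs = 20, Σ1 = 5.
And Σs·g = -81, Σg = -14.
XᵀX·[m, b]ᵀ = Xᵀg becomes [[110, 20]; [20, 5]]·[m, b]ᵀ = [-81, -14]ᵀ.
Δ = 110·5 − 20² = 150.
m = ((-81)·5 − 20·(-14))/150 = -5/6; b = (110·(-14) − 20·(-81))/150 = 8/15.

m = -0.833, b = 0.533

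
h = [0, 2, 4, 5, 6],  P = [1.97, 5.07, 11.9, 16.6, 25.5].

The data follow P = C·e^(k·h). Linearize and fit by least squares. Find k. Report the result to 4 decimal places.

k = 0.4234

Let Y = ln P. Fitting Y = k·h + ln C by least squares:
AᵀA = [[81.0000, 17.0000]; [17.0000, 5]], rhs = [46.6319, 10.8260]ᵀ  (here Σh = 17.0000, Σ(h)² = 81.0000, Σln P = 10.8260, Σh·ln P = 46.6319).
Solving (det = 116.0000): k = 0.42343, ln C = 0.72554.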